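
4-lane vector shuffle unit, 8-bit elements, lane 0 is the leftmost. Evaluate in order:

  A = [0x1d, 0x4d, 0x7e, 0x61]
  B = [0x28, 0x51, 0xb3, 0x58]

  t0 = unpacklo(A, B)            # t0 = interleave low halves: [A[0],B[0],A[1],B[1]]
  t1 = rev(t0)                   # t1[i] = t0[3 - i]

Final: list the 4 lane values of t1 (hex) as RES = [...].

RES = [ 0x51  0x4d  0x28  0x1d ]

→ t0 |1d|28|4d|51|
→ t1 |51|4d|28|1d|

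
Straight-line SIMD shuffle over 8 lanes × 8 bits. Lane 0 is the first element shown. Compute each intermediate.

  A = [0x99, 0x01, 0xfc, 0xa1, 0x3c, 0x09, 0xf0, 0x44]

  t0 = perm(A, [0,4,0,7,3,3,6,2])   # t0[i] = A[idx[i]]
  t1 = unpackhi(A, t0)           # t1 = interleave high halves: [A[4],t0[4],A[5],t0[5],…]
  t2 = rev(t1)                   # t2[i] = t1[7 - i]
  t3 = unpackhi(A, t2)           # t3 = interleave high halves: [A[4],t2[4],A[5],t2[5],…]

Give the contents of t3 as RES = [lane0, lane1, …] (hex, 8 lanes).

RES = [0x3c, 0xa1, 0x09, 0x09, 0xf0, 0xa1, 0x44, 0x3c]

  t0: 99 3c 99 44 a1 a1 f0 fc
  t1: 3c a1 09 a1 f0 f0 44 fc
  t2: fc 44 f0 f0 a1 09 a1 3c
  t3: 3c a1 09 09 f0 a1 44 3c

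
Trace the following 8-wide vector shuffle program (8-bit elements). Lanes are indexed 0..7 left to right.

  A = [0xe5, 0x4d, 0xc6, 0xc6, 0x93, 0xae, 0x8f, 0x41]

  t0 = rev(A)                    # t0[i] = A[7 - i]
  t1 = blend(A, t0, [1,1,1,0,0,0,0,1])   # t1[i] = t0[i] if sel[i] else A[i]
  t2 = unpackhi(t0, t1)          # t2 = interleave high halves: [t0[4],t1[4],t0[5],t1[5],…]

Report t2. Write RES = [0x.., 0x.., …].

t0 = [0x41, 0x8f, 0xae, 0x93, 0xc6, 0xc6, 0x4d, 0xe5]
t1 = [0x41, 0x8f, 0xae, 0xc6, 0x93, 0xae, 0x8f, 0xe5]
t2 = [0xc6, 0x93, 0xc6, 0xae, 0x4d, 0x8f, 0xe5, 0xe5]

RES = [0xc6, 0x93, 0xc6, 0xae, 0x4d, 0x8f, 0xe5, 0xe5]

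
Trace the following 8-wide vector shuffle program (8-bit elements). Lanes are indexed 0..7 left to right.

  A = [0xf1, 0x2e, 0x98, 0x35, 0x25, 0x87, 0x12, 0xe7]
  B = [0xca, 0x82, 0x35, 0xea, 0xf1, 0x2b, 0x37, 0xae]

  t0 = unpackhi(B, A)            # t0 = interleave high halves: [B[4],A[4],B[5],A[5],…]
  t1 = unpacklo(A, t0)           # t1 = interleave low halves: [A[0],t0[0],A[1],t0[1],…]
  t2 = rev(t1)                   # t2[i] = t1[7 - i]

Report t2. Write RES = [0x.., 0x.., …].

RES = [0x87, 0x35, 0x2b, 0x98, 0x25, 0x2e, 0xf1, 0xf1]

→ t0 |f1|25|2b|87|37|12|ae|e7|
→ t1 |f1|f1|2e|25|98|2b|35|87|
→ t2 |87|35|2b|98|25|2e|f1|f1|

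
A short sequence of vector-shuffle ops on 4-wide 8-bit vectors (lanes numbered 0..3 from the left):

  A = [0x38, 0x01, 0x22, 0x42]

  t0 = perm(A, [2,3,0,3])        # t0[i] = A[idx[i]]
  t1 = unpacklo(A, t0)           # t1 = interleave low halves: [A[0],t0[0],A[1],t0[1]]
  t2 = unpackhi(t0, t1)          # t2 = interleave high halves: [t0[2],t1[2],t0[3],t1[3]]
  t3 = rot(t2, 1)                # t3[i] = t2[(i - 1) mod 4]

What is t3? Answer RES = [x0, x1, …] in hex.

RES = [ 0x42  0x38  0x01  0x42 ]

→ t0 |22|42|38|42|
→ t1 |38|22|01|42|
→ t2 |38|01|42|42|
→ t3 |42|38|01|42|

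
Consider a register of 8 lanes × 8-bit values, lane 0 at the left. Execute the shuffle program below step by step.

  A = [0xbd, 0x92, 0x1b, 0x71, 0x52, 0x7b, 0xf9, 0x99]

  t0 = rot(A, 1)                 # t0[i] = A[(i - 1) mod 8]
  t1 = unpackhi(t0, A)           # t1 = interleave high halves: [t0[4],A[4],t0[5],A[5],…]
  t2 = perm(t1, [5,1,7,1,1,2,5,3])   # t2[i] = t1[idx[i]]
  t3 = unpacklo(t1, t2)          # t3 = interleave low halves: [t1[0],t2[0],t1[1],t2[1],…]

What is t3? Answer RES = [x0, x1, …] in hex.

RES = [0x71, 0xf9, 0x52, 0x52, 0x52, 0x99, 0x7b, 0x52]

  t0: 99 bd 92 1b 71 52 7b f9
  t1: 71 52 52 7b 7b f9 f9 99
  t2: f9 52 99 52 52 52 f9 7b
  t3: 71 f9 52 52 52 99 7b 52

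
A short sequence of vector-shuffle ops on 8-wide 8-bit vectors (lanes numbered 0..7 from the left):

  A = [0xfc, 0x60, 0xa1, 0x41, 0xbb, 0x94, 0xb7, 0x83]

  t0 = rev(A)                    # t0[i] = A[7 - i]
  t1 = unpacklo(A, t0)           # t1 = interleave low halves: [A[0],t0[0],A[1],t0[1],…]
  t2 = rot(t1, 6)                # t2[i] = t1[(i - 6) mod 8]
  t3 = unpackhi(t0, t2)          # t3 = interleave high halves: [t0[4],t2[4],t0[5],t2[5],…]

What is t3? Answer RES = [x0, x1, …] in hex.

  t0: 83 b7 94 bb 41 a1 60 fc
  t1: fc 83 60 b7 a1 94 41 bb
  t2: 60 b7 a1 94 41 bb fc 83
  t3: 41 41 a1 bb 60 fc fc 83

RES = [ 0x41  0x41  0xa1  0xbb  0x60  0xfc  0xfc  0x83 ]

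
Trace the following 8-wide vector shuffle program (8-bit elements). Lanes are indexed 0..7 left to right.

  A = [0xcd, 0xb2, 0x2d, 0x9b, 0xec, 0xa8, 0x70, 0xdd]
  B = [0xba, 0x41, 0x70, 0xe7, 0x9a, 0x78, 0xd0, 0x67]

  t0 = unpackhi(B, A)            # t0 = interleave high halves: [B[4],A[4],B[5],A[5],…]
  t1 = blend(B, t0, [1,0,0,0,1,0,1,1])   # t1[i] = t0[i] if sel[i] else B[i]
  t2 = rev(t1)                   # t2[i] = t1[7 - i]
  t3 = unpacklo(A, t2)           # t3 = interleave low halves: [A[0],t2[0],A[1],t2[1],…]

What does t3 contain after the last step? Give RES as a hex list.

RES = [ 0xcd  0xdd  0xb2  0x67  0x2d  0x78  0x9b  0xd0 ]

t0 = [0x9a, 0xec, 0x78, 0xa8, 0xd0, 0x70, 0x67, 0xdd]
t1 = [0x9a, 0x41, 0x70, 0xe7, 0xd0, 0x78, 0x67, 0xdd]
t2 = [0xdd, 0x67, 0x78, 0xd0, 0xe7, 0x70, 0x41, 0x9a]
t3 = [0xcd, 0xdd, 0xb2, 0x67, 0x2d, 0x78, 0x9b, 0xd0]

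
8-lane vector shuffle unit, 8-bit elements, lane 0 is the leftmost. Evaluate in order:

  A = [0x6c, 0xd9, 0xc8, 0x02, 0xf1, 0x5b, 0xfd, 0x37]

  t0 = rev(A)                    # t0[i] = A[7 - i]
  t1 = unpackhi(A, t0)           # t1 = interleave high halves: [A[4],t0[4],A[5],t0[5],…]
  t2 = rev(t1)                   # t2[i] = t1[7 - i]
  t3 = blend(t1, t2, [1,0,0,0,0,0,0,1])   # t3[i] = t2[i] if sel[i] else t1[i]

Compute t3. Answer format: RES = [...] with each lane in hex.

RES = [ 0x6c  0x02  0x5b  0xc8  0xfd  0xd9  0x37  0xf1 ]

→ t0 |37|fd|5b|f1|02|c8|d9|6c|
→ t1 |f1|02|5b|c8|fd|d9|37|6c|
→ t2 |6c|37|d9|fd|c8|5b|02|f1|
→ t3 |6c|02|5b|c8|fd|d9|37|f1|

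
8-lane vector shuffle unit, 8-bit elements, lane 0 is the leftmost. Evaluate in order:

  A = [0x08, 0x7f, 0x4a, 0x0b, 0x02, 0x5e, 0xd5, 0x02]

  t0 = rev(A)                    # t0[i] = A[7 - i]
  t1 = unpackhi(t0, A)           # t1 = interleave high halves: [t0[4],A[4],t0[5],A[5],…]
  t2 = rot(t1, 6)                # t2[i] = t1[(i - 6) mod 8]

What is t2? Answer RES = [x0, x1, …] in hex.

  t0: 02 d5 5e 02 0b 4a 7f 08
  t1: 0b 02 4a 5e 7f d5 08 02
  t2: 4a 5e 7f d5 08 02 0b 02

RES = [ 0x4a  0x5e  0x7f  0xd5  0x08  0x02  0x0b  0x02 ]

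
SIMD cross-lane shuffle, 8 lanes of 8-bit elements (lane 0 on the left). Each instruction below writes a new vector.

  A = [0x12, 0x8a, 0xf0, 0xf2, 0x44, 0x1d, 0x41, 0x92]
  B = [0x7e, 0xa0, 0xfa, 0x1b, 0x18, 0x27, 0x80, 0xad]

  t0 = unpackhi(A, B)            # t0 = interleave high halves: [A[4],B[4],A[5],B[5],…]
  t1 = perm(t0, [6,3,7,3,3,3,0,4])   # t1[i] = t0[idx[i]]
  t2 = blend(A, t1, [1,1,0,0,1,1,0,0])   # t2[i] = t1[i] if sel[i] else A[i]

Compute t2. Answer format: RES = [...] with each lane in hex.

t0 = [0x44, 0x18, 0x1d, 0x27, 0x41, 0x80, 0x92, 0xad]
t1 = [0x92, 0x27, 0xad, 0x27, 0x27, 0x27, 0x44, 0x41]
t2 = [0x92, 0x27, 0xf0, 0xf2, 0x27, 0x27, 0x41, 0x92]

RES = [0x92, 0x27, 0xf0, 0xf2, 0x27, 0x27, 0x41, 0x92]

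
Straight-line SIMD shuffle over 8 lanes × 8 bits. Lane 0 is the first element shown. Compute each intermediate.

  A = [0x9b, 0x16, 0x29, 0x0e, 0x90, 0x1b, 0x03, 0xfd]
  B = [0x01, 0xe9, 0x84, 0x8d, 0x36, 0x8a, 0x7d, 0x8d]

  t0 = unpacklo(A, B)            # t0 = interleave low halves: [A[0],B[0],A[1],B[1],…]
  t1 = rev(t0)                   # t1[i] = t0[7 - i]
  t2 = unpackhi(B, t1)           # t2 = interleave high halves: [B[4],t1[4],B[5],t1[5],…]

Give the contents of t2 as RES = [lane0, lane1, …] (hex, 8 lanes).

RES = [0x36, 0xe9, 0x8a, 0x16, 0x7d, 0x01, 0x8d, 0x9b]

→ t0 |9b|01|16|e9|29|84|0e|8d|
→ t1 |8d|0e|84|29|e9|16|01|9b|
→ t2 |36|e9|8a|16|7d|01|8d|9b|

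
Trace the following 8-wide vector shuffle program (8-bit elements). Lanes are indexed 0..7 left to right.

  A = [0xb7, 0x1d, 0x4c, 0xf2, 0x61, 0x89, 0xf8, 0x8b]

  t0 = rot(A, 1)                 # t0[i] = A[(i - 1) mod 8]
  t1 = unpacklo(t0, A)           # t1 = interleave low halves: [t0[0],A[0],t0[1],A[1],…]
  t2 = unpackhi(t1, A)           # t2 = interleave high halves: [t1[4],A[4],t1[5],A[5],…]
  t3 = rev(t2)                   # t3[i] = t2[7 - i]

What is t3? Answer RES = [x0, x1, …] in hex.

RES = [0x8b, 0xf2, 0xf8, 0x4c, 0x89, 0x4c, 0x61, 0x1d]

  t0: 8b b7 1d 4c f2 61 89 f8
  t1: 8b b7 b7 1d 1d 4c 4c f2
  t2: 1d 61 4c 89 4c f8 f2 8b
  t3: 8b f2 f8 4c 89 4c 61 1d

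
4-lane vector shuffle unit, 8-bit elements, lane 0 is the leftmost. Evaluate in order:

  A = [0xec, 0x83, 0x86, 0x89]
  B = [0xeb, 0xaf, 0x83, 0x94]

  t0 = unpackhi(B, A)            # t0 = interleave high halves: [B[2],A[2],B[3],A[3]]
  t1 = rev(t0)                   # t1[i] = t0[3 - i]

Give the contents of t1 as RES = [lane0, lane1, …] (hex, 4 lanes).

RES = [0x89, 0x94, 0x86, 0x83]

→ t0 |83|86|94|89|
→ t1 |89|94|86|83|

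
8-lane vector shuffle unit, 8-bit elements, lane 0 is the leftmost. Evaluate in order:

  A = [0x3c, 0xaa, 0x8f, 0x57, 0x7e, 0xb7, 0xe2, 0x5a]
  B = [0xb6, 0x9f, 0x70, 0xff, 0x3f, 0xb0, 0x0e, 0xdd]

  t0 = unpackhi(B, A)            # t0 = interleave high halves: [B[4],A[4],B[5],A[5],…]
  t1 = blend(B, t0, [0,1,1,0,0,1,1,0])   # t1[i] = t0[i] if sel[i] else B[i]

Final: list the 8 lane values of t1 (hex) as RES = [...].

RES = [0xb6, 0x7e, 0xb0, 0xff, 0x3f, 0xe2, 0xdd, 0xdd]

t0 = [0x3f, 0x7e, 0xb0, 0xb7, 0x0e, 0xe2, 0xdd, 0x5a]
t1 = [0xb6, 0x7e, 0xb0, 0xff, 0x3f, 0xe2, 0xdd, 0xdd]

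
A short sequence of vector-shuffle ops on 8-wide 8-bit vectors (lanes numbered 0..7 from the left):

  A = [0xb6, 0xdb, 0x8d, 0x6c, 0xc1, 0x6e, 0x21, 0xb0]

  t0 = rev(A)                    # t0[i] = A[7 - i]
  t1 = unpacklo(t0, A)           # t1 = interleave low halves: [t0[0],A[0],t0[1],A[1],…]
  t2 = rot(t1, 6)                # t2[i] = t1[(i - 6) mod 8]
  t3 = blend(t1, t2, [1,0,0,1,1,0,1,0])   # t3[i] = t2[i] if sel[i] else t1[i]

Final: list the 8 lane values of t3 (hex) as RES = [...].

RES = [ 0x21  0xb6  0x21  0x8d  0xc1  0x8d  0xb0  0x6c ]

t0 = [0xb0, 0x21, 0x6e, 0xc1, 0x6c, 0x8d, 0xdb, 0xb6]
t1 = [0xb0, 0xb6, 0x21, 0xdb, 0x6e, 0x8d, 0xc1, 0x6c]
t2 = [0x21, 0xdb, 0x6e, 0x8d, 0xc1, 0x6c, 0xb0, 0xb6]
t3 = [0x21, 0xb6, 0x21, 0x8d, 0xc1, 0x8d, 0xb0, 0x6c]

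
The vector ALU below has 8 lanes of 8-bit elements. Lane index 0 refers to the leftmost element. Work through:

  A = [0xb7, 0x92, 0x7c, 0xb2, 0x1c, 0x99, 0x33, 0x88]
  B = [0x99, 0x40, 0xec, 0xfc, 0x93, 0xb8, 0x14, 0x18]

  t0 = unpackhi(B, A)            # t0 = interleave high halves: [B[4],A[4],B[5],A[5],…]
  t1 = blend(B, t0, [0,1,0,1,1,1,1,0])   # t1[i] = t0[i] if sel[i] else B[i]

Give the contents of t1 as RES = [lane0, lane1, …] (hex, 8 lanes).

RES = [0x99, 0x1c, 0xec, 0x99, 0x14, 0x33, 0x18, 0x18]

  t0: 93 1c b8 99 14 33 18 88
  t1: 99 1c ec 99 14 33 18 18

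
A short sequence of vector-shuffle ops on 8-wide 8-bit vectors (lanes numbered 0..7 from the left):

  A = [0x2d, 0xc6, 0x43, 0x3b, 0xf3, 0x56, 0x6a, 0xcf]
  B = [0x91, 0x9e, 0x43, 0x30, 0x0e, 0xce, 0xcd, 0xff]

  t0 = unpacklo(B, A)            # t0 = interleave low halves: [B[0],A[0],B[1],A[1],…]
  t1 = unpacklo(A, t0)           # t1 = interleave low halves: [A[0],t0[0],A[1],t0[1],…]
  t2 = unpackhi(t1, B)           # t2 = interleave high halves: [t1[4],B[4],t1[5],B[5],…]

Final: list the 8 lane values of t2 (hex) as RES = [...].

→ t0 |91|2d|9e|c6|43|43|30|3b|
→ t1 |2d|91|c6|2d|43|9e|3b|c6|
→ t2 |43|0e|9e|ce|3b|cd|c6|ff|

RES = [ 0x43  0x0e  0x9e  0xce  0x3b  0xcd  0xc6  0xff ]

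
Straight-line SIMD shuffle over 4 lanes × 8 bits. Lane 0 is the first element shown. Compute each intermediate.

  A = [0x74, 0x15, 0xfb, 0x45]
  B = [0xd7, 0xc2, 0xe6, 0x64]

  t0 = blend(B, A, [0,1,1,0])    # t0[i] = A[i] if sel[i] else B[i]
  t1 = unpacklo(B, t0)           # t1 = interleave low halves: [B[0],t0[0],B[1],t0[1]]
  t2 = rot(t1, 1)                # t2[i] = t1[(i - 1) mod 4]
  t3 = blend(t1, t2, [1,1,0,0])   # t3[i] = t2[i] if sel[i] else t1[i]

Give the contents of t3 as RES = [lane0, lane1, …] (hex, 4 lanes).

RES = [0x15, 0xd7, 0xc2, 0x15]

→ t0 |d7|15|fb|64|
→ t1 |d7|d7|c2|15|
→ t2 |15|d7|d7|c2|
→ t3 |15|d7|c2|15|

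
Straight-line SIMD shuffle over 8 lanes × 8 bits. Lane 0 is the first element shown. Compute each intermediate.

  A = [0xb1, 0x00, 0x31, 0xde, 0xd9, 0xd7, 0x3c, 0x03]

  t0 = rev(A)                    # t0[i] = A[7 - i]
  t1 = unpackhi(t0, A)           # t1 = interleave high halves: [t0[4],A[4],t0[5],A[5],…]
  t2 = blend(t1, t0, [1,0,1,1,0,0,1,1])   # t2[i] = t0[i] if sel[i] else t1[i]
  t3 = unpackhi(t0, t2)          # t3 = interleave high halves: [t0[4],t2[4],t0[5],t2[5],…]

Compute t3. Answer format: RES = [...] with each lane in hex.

RES = [0xde, 0x00, 0x31, 0x3c, 0x00, 0x00, 0xb1, 0xb1]

→ t0 |03|3c|d7|d9|de|31|00|b1|
→ t1 |de|d9|31|d7|00|3c|b1|03|
→ t2 |03|d9|d7|d9|00|3c|00|b1|
→ t3 |de|00|31|3c|00|00|b1|b1|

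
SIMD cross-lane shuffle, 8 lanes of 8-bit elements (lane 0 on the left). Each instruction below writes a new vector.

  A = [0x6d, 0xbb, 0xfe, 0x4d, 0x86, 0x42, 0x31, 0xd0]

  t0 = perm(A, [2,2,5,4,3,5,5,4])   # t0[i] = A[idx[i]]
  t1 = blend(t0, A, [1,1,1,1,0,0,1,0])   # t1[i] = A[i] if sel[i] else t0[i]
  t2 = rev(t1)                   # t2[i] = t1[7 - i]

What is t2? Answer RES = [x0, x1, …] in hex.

  t0: fe fe 42 86 4d 42 42 86
  t1: 6d bb fe 4d 4d 42 31 86
  t2: 86 31 42 4d 4d fe bb 6d

RES = [0x86, 0x31, 0x42, 0x4d, 0x4d, 0xfe, 0xbb, 0x6d]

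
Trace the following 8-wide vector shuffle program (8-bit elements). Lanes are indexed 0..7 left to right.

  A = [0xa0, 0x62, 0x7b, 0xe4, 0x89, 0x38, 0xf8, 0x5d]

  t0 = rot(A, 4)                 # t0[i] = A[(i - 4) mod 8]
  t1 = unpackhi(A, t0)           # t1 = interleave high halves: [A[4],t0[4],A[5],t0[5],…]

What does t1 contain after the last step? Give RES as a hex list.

t0 = [0x89, 0x38, 0xf8, 0x5d, 0xa0, 0x62, 0x7b, 0xe4]
t1 = [0x89, 0xa0, 0x38, 0x62, 0xf8, 0x7b, 0x5d, 0xe4]

RES = [0x89, 0xa0, 0x38, 0x62, 0xf8, 0x7b, 0x5d, 0xe4]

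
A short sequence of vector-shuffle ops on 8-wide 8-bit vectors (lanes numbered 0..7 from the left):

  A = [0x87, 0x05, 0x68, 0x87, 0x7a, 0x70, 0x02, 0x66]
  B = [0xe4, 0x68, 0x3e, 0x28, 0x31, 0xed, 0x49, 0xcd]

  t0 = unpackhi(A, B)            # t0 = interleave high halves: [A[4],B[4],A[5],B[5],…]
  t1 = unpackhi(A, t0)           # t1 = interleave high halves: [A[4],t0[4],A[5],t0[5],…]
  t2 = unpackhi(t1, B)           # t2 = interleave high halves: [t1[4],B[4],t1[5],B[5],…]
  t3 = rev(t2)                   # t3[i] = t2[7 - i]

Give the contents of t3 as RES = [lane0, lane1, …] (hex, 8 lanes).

t0 = [0x7a, 0x31, 0x70, 0xed, 0x02, 0x49, 0x66, 0xcd]
t1 = [0x7a, 0x02, 0x70, 0x49, 0x02, 0x66, 0x66, 0xcd]
t2 = [0x02, 0x31, 0x66, 0xed, 0x66, 0x49, 0xcd, 0xcd]
t3 = [0xcd, 0xcd, 0x49, 0x66, 0xed, 0x66, 0x31, 0x02]

RES = [ 0xcd  0xcd  0x49  0x66  0xed  0x66  0x31  0x02 ]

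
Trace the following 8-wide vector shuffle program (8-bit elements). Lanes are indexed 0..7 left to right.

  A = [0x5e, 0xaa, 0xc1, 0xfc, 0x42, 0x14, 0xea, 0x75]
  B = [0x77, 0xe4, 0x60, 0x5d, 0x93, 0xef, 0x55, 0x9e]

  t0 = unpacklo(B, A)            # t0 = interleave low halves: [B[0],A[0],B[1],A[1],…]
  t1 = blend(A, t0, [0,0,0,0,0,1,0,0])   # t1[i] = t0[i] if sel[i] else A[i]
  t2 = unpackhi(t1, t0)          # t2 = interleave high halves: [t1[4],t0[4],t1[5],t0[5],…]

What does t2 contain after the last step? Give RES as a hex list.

→ t0 |77|5e|e4|aa|60|c1|5d|fc|
→ t1 |5e|aa|c1|fc|42|c1|ea|75|
→ t2 |42|60|c1|c1|ea|5d|75|fc|

RES = [0x42, 0x60, 0xc1, 0xc1, 0xea, 0x5d, 0x75, 0xfc]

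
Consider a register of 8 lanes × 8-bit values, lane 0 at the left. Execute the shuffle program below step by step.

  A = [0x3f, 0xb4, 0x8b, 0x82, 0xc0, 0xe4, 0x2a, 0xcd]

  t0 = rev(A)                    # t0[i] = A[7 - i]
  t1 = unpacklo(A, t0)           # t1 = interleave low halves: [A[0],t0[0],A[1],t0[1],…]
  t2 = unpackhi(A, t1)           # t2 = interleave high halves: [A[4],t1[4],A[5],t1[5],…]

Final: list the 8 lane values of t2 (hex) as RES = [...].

RES = [ 0xc0  0x8b  0xe4  0xe4  0x2a  0x82  0xcd  0xc0 ]

t0 = [0xcd, 0x2a, 0xe4, 0xc0, 0x82, 0x8b, 0xb4, 0x3f]
t1 = [0x3f, 0xcd, 0xb4, 0x2a, 0x8b, 0xe4, 0x82, 0xc0]
t2 = [0xc0, 0x8b, 0xe4, 0xe4, 0x2a, 0x82, 0xcd, 0xc0]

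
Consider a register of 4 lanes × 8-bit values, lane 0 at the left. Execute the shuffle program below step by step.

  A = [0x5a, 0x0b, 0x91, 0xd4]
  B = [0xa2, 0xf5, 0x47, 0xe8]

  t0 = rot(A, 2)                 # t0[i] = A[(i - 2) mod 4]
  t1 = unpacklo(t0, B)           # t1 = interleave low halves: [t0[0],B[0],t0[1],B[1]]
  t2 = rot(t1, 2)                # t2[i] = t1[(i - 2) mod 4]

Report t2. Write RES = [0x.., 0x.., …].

→ t0 |91|d4|5a|0b|
→ t1 |91|a2|d4|f5|
→ t2 |d4|f5|91|a2|

RES = [ 0xd4  0xf5  0x91  0xa2 ]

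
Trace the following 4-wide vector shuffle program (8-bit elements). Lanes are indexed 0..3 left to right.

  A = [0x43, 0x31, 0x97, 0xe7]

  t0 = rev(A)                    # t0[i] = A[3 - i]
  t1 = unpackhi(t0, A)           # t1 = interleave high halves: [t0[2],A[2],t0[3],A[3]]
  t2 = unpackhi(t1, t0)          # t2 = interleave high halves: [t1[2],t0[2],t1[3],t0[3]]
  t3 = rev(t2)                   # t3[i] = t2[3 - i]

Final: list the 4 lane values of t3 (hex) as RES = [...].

  t0: e7 97 31 43
  t1: 31 97 43 e7
  t2: 43 31 e7 43
  t3: 43 e7 31 43

RES = [ 0x43  0xe7  0x31  0x43 ]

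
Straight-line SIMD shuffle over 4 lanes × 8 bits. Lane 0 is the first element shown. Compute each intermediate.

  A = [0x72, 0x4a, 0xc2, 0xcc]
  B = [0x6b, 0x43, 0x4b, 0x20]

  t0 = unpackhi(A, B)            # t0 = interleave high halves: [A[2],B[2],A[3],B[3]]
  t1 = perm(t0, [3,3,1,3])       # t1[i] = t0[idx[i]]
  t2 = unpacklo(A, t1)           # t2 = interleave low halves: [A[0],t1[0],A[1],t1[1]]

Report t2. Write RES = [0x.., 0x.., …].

RES = [ 0x72  0x20  0x4a  0x20 ]

  t0: c2 4b cc 20
  t1: 20 20 4b 20
  t2: 72 20 4a 20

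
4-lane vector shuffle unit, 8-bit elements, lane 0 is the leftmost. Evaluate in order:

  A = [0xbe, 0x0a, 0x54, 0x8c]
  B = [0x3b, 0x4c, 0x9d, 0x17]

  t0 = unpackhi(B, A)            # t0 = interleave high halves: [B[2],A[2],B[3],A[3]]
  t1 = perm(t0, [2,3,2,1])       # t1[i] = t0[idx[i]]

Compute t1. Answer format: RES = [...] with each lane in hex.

t0 = [0x9d, 0x54, 0x17, 0x8c]
t1 = [0x17, 0x8c, 0x17, 0x54]

RES = [0x17, 0x8c, 0x17, 0x54]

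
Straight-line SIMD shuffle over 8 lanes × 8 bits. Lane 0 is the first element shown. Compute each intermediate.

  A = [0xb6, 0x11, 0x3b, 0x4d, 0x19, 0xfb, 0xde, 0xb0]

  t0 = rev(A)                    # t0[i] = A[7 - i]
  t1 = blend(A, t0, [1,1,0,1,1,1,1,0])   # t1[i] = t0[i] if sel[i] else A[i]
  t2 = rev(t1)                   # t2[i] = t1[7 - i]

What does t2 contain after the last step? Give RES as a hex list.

RES = [0xb0, 0x11, 0x3b, 0x4d, 0x19, 0x3b, 0xde, 0xb0]

t0 = [0xb0, 0xde, 0xfb, 0x19, 0x4d, 0x3b, 0x11, 0xb6]
t1 = [0xb0, 0xde, 0x3b, 0x19, 0x4d, 0x3b, 0x11, 0xb0]
t2 = [0xb0, 0x11, 0x3b, 0x4d, 0x19, 0x3b, 0xde, 0xb0]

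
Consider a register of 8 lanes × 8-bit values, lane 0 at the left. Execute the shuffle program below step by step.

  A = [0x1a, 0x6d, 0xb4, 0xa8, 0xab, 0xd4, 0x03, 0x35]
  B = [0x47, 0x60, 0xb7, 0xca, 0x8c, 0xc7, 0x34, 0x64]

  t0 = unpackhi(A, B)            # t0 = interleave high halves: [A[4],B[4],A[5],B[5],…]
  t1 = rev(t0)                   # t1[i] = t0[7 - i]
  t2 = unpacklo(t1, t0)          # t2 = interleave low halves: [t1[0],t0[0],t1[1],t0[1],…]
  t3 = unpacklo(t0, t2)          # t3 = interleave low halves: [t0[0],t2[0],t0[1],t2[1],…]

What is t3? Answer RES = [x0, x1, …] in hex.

t0 = [0xab, 0x8c, 0xd4, 0xc7, 0x03, 0x34, 0x35, 0x64]
t1 = [0x64, 0x35, 0x34, 0x03, 0xc7, 0xd4, 0x8c, 0xab]
t2 = [0x64, 0xab, 0x35, 0x8c, 0x34, 0xd4, 0x03, 0xc7]
t3 = [0xab, 0x64, 0x8c, 0xab, 0xd4, 0x35, 0xc7, 0x8c]

RES = [0xab, 0x64, 0x8c, 0xab, 0xd4, 0x35, 0xc7, 0x8c]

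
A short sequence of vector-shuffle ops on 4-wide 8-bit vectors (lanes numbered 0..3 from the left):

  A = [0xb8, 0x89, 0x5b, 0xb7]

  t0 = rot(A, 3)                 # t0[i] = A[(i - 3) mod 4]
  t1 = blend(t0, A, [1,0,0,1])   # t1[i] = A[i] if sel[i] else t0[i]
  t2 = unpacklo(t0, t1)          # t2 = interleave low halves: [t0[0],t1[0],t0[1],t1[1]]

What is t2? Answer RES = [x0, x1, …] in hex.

→ t0 |89|5b|b7|b8|
→ t1 |b8|5b|b7|b7|
→ t2 |89|b8|5b|5b|

RES = [ 0x89  0xb8  0x5b  0x5b ]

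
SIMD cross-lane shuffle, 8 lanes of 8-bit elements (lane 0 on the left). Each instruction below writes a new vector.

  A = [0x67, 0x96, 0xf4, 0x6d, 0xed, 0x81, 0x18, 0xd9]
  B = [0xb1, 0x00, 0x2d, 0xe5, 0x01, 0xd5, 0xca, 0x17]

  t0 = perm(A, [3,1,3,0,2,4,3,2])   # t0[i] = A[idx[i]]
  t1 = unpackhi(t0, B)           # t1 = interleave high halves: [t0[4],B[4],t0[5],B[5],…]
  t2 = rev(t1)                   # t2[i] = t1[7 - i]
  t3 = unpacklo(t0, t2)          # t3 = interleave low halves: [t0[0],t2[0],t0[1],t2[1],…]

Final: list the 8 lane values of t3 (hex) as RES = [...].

t0 = [0x6d, 0x96, 0x6d, 0x67, 0xf4, 0xed, 0x6d, 0xf4]
t1 = [0xf4, 0x01, 0xed, 0xd5, 0x6d, 0xca, 0xf4, 0x17]
t2 = [0x17, 0xf4, 0xca, 0x6d, 0xd5, 0xed, 0x01, 0xf4]
t3 = [0x6d, 0x17, 0x96, 0xf4, 0x6d, 0xca, 0x67, 0x6d]

RES = [ 0x6d  0x17  0x96  0xf4  0x6d  0xca  0x67  0x6d ]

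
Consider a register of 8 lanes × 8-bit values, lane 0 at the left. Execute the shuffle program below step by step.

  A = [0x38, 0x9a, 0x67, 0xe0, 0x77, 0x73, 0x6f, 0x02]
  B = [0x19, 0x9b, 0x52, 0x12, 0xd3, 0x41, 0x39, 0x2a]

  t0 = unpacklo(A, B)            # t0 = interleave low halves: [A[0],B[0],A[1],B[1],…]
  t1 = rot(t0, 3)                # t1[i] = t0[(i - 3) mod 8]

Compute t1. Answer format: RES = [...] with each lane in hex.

RES = [0x52, 0xe0, 0x12, 0x38, 0x19, 0x9a, 0x9b, 0x67]

→ t0 |38|19|9a|9b|67|52|e0|12|
→ t1 |52|e0|12|38|19|9a|9b|67|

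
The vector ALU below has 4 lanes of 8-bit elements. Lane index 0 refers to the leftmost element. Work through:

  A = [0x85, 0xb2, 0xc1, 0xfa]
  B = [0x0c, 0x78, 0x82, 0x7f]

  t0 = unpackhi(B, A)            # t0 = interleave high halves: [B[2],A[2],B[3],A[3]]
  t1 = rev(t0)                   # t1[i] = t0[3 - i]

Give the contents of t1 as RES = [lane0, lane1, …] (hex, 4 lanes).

  t0: 82 c1 7f fa
  t1: fa 7f c1 82

RES = [ 0xfa  0x7f  0xc1  0x82 ]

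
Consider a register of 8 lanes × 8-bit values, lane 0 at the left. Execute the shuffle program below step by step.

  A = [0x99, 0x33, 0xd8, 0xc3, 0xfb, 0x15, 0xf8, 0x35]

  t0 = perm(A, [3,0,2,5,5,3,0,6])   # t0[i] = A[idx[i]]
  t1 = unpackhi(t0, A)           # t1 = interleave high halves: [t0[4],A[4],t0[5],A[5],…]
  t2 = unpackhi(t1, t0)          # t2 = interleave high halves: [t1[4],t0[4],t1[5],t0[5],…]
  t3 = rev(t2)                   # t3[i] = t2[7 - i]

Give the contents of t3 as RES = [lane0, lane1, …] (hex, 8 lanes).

RES = [ 0xf8  0x35  0x99  0xf8  0xc3  0xf8  0x15  0x99 ]

t0 = [0xc3, 0x99, 0xd8, 0x15, 0x15, 0xc3, 0x99, 0xf8]
t1 = [0x15, 0xfb, 0xc3, 0x15, 0x99, 0xf8, 0xf8, 0x35]
t2 = [0x99, 0x15, 0xf8, 0xc3, 0xf8, 0x99, 0x35, 0xf8]
t3 = [0xf8, 0x35, 0x99, 0xf8, 0xc3, 0xf8, 0x15, 0x99]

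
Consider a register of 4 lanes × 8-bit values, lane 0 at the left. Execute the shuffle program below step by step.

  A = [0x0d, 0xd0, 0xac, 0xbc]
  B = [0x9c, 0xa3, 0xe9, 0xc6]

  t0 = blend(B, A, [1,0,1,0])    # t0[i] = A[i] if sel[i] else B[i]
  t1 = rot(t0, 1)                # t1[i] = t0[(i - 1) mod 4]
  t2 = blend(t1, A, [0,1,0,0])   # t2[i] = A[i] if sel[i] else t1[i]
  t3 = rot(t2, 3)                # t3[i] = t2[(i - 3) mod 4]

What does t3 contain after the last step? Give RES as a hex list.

→ t0 |0d|a3|ac|c6|
→ t1 |c6|0d|a3|ac|
→ t2 |c6|d0|a3|ac|
→ t3 |d0|a3|ac|c6|

RES = [ 0xd0  0xa3  0xac  0xc6 ]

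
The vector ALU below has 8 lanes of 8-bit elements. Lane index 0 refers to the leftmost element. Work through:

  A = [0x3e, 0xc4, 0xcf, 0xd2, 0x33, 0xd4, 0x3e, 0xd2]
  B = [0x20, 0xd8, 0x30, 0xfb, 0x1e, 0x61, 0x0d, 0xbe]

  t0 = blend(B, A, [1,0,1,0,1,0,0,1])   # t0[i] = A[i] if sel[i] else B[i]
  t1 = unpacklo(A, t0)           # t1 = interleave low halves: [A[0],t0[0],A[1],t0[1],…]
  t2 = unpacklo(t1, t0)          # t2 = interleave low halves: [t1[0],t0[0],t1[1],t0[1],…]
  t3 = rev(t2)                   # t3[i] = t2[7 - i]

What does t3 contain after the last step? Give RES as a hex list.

t0 = [0x3e, 0xd8, 0xcf, 0xfb, 0x33, 0x61, 0x0d, 0xd2]
t1 = [0x3e, 0x3e, 0xc4, 0xd8, 0xcf, 0xcf, 0xd2, 0xfb]
t2 = [0x3e, 0x3e, 0x3e, 0xd8, 0xc4, 0xcf, 0xd8, 0xfb]
t3 = [0xfb, 0xd8, 0xcf, 0xc4, 0xd8, 0x3e, 0x3e, 0x3e]

RES = [0xfb, 0xd8, 0xcf, 0xc4, 0xd8, 0x3e, 0x3e, 0x3e]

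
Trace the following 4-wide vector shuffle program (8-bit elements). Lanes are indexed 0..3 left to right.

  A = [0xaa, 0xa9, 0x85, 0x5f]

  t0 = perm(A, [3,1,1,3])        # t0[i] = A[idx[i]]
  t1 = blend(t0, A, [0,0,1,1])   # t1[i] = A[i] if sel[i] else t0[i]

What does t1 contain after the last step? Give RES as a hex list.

RES = [ 0x5f  0xa9  0x85  0x5f ]

t0 = [0x5f, 0xa9, 0xa9, 0x5f]
t1 = [0x5f, 0xa9, 0x85, 0x5f]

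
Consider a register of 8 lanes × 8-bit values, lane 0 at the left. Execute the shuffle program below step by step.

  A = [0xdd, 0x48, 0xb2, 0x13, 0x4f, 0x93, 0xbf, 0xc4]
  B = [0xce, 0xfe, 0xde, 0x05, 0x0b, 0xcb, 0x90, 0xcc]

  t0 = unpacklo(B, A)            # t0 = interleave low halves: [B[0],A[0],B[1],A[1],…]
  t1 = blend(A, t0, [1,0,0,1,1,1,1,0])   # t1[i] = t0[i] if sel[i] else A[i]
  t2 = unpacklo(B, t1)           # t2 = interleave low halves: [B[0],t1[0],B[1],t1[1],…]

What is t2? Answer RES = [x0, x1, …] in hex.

→ t0 |ce|dd|fe|48|de|b2|05|13|
→ t1 |ce|48|b2|48|de|b2|05|c4|
→ t2 |ce|ce|fe|48|de|b2|05|48|

RES = [0xce, 0xce, 0xfe, 0x48, 0xde, 0xb2, 0x05, 0x48]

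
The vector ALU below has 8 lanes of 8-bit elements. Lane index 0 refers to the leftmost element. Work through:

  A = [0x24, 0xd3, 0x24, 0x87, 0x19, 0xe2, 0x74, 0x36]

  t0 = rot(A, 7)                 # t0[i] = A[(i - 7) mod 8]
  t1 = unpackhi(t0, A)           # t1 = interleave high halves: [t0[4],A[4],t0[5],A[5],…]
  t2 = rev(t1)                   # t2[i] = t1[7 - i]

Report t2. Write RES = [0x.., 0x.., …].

RES = [ 0x36  0x24  0x74  0x36  0xe2  0x74  0x19  0xe2 ]

  t0: d3 24 87 19 e2 74 36 24
  t1: e2 19 74 e2 36 74 24 36
  t2: 36 24 74 36 e2 74 19 e2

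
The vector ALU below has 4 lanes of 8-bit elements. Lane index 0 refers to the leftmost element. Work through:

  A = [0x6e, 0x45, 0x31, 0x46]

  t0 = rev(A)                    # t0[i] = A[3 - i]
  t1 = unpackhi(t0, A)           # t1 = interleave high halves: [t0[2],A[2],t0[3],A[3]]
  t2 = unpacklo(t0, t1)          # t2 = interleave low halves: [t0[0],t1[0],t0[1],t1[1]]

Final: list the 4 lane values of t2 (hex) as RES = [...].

  t0: 46 31 45 6e
  t1: 45 31 6e 46
  t2: 46 45 31 31

RES = [0x46, 0x45, 0x31, 0x31]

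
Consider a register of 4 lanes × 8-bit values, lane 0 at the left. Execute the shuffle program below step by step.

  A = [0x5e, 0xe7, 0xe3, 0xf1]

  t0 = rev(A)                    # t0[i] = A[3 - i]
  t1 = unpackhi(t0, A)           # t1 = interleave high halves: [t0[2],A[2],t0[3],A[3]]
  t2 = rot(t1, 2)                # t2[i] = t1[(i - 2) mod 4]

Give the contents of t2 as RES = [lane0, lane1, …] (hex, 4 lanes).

t0 = [0xf1, 0xe3, 0xe7, 0x5e]
t1 = [0xe7, 0xe3, 0x5e, 0xf1]
t2 = [0x5e, 0xf1, 0xe7, 0xe3]

RES = [0x5e, 0xf1, 0xe7, 0xe3]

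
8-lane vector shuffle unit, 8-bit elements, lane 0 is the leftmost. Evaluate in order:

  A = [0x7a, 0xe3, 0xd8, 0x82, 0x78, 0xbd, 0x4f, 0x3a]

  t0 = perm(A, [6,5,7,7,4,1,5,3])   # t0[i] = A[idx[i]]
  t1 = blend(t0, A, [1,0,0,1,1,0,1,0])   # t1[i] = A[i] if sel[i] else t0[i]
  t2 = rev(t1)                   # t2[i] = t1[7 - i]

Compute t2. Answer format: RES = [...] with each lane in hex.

t0 = [0x4f, 0xbd, 0x3a, 0x3a, 0x78, 0xe3, 0xbd, 0x82]
t1 = [0x7a, 0xbd, 0x3a, 0x82, 0x78, 0xe3, 0x4f, 0x82]
t2 = [0x82, 0x4f, 0xe3, 0x78, 0x82, 0x3a, 0xbd, 0x7a]

RES = [ 0x82  0x4f  0xe3  0x78  0x82  0x3a  0xbd  0x7a ]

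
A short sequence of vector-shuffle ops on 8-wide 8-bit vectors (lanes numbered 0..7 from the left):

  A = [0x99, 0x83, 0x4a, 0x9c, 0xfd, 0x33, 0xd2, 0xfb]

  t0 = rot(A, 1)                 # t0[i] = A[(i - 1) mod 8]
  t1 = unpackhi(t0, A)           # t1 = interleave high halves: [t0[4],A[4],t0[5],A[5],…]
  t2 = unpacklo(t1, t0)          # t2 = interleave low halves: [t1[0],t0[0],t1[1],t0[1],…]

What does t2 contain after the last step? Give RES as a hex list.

RES = [0x9c, 0xfb, 0xfd, 0x99, 0xfd, 0x83, 0x33, 0x4a]

→ t0 |fb|99|83|4a|9c|fd|33|d2|
→ t1 |9c|fd|fd|33|33|d2|d2|fb|
→ t2 |9c|fb|fd|99|fd|83|33|4a|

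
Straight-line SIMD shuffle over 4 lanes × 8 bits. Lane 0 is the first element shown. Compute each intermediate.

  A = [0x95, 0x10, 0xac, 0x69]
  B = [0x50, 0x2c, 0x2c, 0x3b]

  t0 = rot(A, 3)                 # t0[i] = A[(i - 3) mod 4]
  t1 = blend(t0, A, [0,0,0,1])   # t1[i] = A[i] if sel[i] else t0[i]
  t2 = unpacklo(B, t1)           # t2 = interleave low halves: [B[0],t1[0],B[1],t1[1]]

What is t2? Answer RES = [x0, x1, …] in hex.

RES = [ 0x50  0x10  0x2c  0xac ]

→ t0 |10|ac|69|95|
→ t1 |10|ac|69|69|
→ t2 |50|10|2c|ac|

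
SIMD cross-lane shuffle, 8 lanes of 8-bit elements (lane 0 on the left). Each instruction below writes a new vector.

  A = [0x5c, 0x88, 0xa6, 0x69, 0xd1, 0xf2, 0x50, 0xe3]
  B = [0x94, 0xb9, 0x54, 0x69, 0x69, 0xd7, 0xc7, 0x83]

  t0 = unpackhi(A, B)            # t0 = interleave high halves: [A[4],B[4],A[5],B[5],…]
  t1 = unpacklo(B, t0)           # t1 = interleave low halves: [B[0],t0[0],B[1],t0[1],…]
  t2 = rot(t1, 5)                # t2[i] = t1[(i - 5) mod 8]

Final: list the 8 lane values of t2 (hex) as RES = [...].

RES = [0x69, 0x54, 0xf2, 0x69, 0xd7, 0x94, 0xd1, 0xb9]

t0 = [0xd1, 0x69, 0xf2, 0xd7, 0x50, 0xc7, 0xe3, 0x83]
t1 = [0x94, 0xd1, 0xb9, 0x69, 0x54, 0xf2, 0x69, 0xd7]
t2 = [0x69, 0x54, 0xf2, 0x69, 0xd7, 0x94, 0xd1, 0xb9]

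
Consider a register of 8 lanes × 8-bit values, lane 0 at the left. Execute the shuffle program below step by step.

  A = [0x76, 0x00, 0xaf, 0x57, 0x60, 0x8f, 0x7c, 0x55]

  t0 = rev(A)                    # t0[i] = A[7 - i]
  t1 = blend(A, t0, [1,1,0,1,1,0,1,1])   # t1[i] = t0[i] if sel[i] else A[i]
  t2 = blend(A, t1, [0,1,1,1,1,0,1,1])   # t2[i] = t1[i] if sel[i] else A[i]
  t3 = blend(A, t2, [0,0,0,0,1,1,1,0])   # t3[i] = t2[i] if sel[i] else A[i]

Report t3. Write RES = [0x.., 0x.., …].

RES = [0x76, 0x00, 0xaf, 0x57, 0x57, 0x8f, 0x00, 0x55]

t0 = [0x55, 0x7c, 0x8f, 0x60, 0x57, 0xaf, 0x00, 0x76]
t1 = [0x55, 0x7c, 0xaf, 0x60, 0x57, 0x8f, 0x00, 0x76]
t2 = [0x76, 0x7c, 0xaf, 0x60, 0x57, 0x8f, 0x00, 0x76]
t3 = [0x76, 0x00, 0xaf, 0x57, 0x57, 0x8f, 0x00, 0x55]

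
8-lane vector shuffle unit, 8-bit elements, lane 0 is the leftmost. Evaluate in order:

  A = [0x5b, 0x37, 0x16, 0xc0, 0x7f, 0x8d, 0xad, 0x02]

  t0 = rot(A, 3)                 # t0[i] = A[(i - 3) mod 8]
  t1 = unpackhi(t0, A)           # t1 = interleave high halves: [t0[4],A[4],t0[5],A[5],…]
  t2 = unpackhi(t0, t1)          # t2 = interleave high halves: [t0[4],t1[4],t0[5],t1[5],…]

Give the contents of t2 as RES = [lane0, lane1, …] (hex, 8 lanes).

RES = [0x37, 0xc0, 0x16, 0xad, 0xc0, 0x7f, 0x7f, 0x02]

  t0: 8d ad 02 5b 37 16 c0 7f
  t1: 37 7f 16 8d c0 ad 7f 02
  t2: 37 c0 16 ad c0 7f 7f 02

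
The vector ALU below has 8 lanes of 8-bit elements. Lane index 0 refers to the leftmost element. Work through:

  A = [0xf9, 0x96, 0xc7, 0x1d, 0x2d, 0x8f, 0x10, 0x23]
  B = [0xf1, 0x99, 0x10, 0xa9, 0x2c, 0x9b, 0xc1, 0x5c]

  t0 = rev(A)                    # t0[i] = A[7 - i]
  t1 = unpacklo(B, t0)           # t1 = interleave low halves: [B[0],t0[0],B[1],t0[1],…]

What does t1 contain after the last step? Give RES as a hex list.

  t0: 23 10 8f 2d 1d c7 96 f9
  t1: f1 23 99 10 10 8f a9 2d

RES = [ 0xf1  0x23  0x99  0x10  0x10  0x8f  0xa9  0x2d ]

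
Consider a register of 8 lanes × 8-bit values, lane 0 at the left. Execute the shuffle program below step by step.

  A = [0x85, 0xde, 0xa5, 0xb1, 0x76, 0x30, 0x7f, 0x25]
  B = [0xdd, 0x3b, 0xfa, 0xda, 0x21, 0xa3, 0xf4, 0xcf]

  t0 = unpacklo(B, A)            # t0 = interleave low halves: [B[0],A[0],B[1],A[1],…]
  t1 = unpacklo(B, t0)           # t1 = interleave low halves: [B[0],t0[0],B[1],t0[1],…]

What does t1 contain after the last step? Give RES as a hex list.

t0 = [0xdd, 0x85, 0x3b, 0xde, 0xfa, 0xa5, 0xda, 0xb1]
t1 = [0xdd, 0xdd, 0x3b, 0x85, 0xfa, 0x3b, 0xda, 0xde]

RES = [ 0xdd  0xdd  0x3b  0x85  0xfa  0x3b  0xda  0xde ]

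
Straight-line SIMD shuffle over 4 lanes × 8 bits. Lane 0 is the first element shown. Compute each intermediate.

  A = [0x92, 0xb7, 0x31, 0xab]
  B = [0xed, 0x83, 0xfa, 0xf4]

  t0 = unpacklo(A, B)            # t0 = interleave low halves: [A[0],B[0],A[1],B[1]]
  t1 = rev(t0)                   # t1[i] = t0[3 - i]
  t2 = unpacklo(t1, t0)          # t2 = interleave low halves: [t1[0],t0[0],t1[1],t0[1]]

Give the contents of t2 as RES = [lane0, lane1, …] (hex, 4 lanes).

  t0: 92 ed b7 83
  t1: 83 b7 ed 92
  t2: 83 92 b7 ed

RES = [ 0x83  0x92  0xb7  0xed ]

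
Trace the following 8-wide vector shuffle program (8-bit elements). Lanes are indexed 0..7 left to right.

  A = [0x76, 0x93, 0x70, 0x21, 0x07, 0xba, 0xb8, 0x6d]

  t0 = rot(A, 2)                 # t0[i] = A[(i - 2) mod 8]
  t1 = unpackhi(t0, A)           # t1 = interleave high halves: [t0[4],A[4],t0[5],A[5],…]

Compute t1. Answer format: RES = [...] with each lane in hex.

RES = [ 0x70  0x07  0x21  0xba  0x07  0xb8  0xba  0x6d ]

  t0: b8 6d 76 93 70 21 07 ba
  t1: 70 07 21 ba 07 b8 ba 6d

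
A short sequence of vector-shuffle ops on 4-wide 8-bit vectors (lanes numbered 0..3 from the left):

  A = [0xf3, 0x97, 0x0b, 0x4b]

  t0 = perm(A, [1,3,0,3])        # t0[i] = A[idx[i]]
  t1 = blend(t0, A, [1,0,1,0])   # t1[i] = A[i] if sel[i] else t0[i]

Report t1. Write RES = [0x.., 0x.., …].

RES = [0xf3, 0x4b, 0x0b, 0x4b]

t0 = [0x97, 0x4b, 0xf3, 0x4b]
t1 = [0xf3, 0x4b, 0x0b, 0x4b]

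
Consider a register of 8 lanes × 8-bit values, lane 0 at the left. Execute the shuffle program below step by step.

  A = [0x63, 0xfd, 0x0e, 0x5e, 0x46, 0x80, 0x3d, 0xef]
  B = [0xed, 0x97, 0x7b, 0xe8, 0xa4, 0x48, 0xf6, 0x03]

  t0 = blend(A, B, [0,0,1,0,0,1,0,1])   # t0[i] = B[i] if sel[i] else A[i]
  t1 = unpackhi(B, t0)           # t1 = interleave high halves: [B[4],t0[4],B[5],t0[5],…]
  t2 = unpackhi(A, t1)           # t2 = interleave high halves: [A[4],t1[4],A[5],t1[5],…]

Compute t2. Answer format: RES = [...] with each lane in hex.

RES = [0x46, 0xf6, 0x80, 0x3d, 0x3d, 0x03, 0xef, 0x03]

  t0: 63 fd 7b 5e 46 48 3d 03
  t1: a4 46 48 48 f6 3d 03 03
  t2: 46 f6 80 3d 3d 03 ef 03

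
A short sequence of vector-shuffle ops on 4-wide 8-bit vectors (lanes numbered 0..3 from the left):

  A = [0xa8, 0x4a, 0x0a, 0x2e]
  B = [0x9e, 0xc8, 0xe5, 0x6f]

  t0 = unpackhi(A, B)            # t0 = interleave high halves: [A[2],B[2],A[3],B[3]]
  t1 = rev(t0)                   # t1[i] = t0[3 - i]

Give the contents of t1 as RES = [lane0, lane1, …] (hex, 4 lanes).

t0 = [0x0a, 0xe5, 0x2e, 0x6f]
t1 = [0x6f, 0x2e, 0xe5, 0x0a]

RES = [ 0x6f  0x2e  0xe5  0x0a ]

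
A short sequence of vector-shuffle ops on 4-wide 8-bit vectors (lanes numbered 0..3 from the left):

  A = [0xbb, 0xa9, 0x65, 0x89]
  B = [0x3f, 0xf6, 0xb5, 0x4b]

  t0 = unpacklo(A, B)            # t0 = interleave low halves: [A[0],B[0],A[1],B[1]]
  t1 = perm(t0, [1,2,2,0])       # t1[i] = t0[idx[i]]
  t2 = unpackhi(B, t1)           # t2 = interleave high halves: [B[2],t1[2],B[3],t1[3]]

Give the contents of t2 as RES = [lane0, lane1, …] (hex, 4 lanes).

  t0: bb 3f a9 f6
  t1: 3f a9 a9 bb
  t2: b5 a9 4b bb

RES = [ 0xb5  0xa9  0x4b  0xbb ]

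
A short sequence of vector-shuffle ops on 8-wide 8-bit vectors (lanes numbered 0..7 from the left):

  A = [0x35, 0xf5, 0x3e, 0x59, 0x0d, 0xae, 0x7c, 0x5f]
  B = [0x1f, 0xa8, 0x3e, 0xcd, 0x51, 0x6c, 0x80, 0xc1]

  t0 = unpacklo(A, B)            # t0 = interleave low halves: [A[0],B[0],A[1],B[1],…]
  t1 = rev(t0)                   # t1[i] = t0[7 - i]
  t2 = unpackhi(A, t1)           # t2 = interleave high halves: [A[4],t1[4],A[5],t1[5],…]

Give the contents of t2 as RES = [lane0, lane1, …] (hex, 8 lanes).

→ t0 |35|1f|f5|a8|3e|3e|59|cd|
→ t1 |cd|59|3e|3e|a8|f5|1f|35|
→ t2 |0d|a8|ae|f5|7c|1f|5f|35|

RES = [ 0x0d  0xa8  0xae  0xf5  0x7c  0x1f  0x5f  0x35 ]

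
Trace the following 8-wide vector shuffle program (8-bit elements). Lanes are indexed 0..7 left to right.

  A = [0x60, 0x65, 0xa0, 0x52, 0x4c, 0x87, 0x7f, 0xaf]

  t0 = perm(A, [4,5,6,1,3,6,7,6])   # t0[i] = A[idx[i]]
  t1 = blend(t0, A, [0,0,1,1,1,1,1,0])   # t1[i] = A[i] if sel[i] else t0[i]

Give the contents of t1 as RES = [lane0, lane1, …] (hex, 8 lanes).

  t0: 4c 87 7f 65 52 7f af 7f
  t1: 4c 87 a0 52 4c 87 7f 7f

RES = [0x4c, 0x87, 0xa0, 0x52, 0x4c, 0x87, 0x7f, 0x7f]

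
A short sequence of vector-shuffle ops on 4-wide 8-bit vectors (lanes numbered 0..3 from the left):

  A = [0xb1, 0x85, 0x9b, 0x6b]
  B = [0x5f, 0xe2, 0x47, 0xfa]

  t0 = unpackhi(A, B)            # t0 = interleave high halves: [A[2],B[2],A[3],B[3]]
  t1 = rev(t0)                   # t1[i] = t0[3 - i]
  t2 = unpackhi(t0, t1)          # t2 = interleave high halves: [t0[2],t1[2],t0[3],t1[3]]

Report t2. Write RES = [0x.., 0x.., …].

  t0: 9b 47 6b fa
  t1: fa 6b 47 9b
  t2: 6b 47 fa 9b

RES = [ 0x6b  0x47  0xfa  0x9b ]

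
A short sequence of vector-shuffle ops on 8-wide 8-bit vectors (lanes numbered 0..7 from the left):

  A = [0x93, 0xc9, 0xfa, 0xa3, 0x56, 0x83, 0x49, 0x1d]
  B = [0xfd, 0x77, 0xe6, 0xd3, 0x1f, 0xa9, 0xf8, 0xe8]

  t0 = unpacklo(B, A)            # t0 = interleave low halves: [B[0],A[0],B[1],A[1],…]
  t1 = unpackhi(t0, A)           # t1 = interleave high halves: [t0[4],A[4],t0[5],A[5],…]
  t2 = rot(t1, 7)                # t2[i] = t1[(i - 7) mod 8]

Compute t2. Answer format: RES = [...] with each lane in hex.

RES = [ 0x56  0xfa  0x83  0xd3  0x49  0xa3  0x1d  0xe6 ]

t0 = [0xfd, 0x93, 0x77, 0xc9, 0xe6, 0xfa, 0xd3, 0xa3]
t1 = [0xe6, 0x56, 0xfa, 0x83, 0xd3, 0x49, 0xa3, 0x1d]
t2 = [0x56, 0xfa, 0x83, 0xd3, 0x49, 0xa3, 0x1d, 0xe6]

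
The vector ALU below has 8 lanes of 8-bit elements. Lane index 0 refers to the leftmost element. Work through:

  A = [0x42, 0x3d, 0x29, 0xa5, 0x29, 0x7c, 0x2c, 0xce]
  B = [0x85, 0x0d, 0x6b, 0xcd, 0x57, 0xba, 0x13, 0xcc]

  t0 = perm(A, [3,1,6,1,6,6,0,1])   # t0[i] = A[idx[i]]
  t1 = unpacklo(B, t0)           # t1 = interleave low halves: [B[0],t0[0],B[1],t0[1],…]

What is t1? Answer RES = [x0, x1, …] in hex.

t0 = [0xa5, 0x3d, 0x2c, 0x3d, 0x2c, 0x2c, 0x42, 0x3d]
t1 = [0x85, 0xa5, 0x0d, 0x3d, 0x6b, 0x2c, 0xcd, 0x3d]

RES = [0x85, 0xa5, 0x0d, 0x3d, 0x6b, 0x2c, 0xcd, 0x3d]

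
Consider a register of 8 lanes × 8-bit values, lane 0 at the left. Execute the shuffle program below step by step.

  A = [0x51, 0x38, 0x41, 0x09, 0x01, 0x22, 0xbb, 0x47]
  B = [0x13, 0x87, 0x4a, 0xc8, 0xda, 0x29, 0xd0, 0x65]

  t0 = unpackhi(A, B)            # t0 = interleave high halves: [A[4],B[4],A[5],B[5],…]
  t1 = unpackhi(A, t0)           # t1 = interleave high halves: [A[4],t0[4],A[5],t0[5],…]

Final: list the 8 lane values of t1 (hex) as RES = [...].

RES = [0x01, 0xbb, 0x22, 0xd0, 0xbb, 0x47, 0x47, 0x65]

t0 = [0x01, 0xda, 0x22, 0x29, 0xbb, 0xd0, 0x47, 0x65]
t1 = [0x01, 0xbb, 0x22, 0xd0, 0xbb, 0x47, 0x47, 0x65]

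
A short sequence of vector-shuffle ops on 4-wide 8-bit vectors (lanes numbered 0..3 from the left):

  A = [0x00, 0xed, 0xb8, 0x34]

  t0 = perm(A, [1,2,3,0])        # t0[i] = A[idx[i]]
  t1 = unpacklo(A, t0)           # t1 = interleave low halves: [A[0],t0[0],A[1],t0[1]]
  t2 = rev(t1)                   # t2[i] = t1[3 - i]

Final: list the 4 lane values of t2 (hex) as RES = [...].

→ t0 |ed|b8|34|00|
→ t1 |00|ed|ed|b8|
→ t2 |b8|ed|ed|00|

RES = [ 0xb8  0xed  0xed  0x00 ]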